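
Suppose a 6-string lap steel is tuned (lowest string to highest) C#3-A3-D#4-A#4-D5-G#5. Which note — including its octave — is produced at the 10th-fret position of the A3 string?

A3 is MIDI 57. Adding 10 gives 67, which is G4.

G4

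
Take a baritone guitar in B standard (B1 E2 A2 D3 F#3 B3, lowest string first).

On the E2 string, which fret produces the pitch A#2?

6

A#2 is 6 semitones above the open E2 (E–F–F#–G–G#–A–A#), so it sits at fret 6.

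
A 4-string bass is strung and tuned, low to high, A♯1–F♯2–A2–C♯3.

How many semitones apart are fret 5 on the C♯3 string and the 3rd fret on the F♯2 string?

9 semitones

C♯3 at fret 5 → F♯3 (MIDI 54); F♯2 at fret 3 → A2 (MIDI 45).
54 − 45 = 9, so the two pitches are 9 semitones apart, with F♯3 the higher.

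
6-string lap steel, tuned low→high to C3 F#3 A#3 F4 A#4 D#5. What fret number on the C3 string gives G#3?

G#3 is 8 semitones above the open C3 (C–C#–D–D#–E–F–F#–G–G#), so it sits at fret 8.

8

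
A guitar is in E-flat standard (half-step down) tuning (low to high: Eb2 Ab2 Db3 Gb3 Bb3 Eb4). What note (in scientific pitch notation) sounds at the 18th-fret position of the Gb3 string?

The open Gb3 string plus 18 semitones: Gb–G–Ab–A–…–Bb–B–C.
The walk passes from B into C 2 times, so the octave number goes from 3 to 5.

C5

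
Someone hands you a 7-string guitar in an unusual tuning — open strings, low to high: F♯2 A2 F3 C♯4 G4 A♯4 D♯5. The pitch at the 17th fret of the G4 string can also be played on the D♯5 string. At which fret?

G4 at fret 17 is G4 + 17 semitones = C6.
The open D♯5 string is 8 semitones above the open G4, so the same pitch on the D♯5 string lies at fret 17 − 8 = 9.

9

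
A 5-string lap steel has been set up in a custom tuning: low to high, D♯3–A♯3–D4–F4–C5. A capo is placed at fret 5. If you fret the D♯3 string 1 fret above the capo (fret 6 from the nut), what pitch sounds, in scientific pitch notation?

The capo raises the open D♯3 by 5 semitones to G♯3; fretting 1 more gives D♯3 + 5 + 1 = D♯3 + 6 semitones = A3.

A3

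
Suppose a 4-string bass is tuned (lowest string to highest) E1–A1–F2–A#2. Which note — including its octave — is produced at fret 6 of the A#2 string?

The open A#2 string plus 6 semitones: A#–B–C–C#–D–D#–E.
The walk passes from B into C once, so the octave number goes from 2 to 3.

E3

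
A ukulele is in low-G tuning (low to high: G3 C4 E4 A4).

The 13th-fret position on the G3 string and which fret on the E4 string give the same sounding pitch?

4

G3 at fret 13 is G3 + 13 semitones = G#4.
The open E4 string is 9 semitones above the open G3, so the same pitch on the E4 string lies at fret 13 − 9 = 4.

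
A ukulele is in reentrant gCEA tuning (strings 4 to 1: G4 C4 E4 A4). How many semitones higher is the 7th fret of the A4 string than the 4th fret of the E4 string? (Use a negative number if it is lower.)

8 semitones

A4 at fret 7 → E5 (MIDI 76); E4 at fret 4 → G♯4 (MIDI 68).
76 − 68 = 8, so the two pitches are 8 semitones apart.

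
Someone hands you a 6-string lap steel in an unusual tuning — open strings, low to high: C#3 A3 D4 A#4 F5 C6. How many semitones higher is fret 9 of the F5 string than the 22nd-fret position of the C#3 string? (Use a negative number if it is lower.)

F5 at fret 9 → D6 (MIDI 86); C#3 at fret 22 → B4 (MIDI 71).
86 − 71 = 15, so the two pitches are 15 semitones apart.

15 semitones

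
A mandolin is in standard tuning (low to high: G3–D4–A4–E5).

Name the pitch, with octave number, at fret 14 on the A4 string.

B5

A4 is MIDI 69. Adding 14 gives 83, which is B5.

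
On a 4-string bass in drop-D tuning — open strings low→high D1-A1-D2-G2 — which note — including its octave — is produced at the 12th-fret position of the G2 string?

G3

The open G2 string plus 12 semitones: G–G#–A–A#–…–F–F#–G.
The walk passes from B into C once, so the octave number goes from 2 to 3.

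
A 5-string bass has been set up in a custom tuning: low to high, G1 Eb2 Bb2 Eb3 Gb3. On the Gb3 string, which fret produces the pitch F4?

11

F4 is 11 semitones above the open Gb3 (Gb–G–Ab–A–…–Eb–E–F), so it sits at fret 11.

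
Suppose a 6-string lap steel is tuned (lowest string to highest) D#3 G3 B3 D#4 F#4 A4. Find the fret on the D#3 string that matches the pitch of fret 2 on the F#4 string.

F#4 at fret 2 is F#4 + 2 semitones = G#4.
The open D#3 string is 15 semitones below the open F#4, so the same pitch on the D#3 string lies at fret 2 + 15 = 17.

17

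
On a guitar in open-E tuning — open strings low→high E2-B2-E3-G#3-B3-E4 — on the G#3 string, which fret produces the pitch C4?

C4 is 4 semitones above the open G#3 (G#–A–A#–B–C), so it sits at fret 4.

4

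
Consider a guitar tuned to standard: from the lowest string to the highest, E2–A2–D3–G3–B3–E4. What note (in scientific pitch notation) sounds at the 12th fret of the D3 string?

D4

D3 is MIDI 50. Adding 12 gives 62, which is D4.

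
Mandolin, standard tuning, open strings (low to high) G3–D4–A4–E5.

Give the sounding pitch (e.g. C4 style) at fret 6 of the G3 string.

The open G3 string plus 6 semitones: G–G#–A–A#–B–C–C#.
The walk passes from B into C once, so the octave number goes from 3 to 4.

C♯4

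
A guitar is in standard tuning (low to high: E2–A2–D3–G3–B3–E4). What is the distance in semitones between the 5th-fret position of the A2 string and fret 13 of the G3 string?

A2 at fret 5 → D3 (MIDI 50); G3 at fret 13 → G#4 (MIDI 68).
50 − 68 = -18, so the two pitches are 18 semitones apart, with G#4 the higher.

18 semitones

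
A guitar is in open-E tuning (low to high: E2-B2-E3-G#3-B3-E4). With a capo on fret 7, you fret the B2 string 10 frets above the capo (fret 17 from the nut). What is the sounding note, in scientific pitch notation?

E4

The capo raises the open B2 by 7 semitones to F#3; fretting 10 more gives B2 + 7 + 10 = B2 + 17 semitones = E4.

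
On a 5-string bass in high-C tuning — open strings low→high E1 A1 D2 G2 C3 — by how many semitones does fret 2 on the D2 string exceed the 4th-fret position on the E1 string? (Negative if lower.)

8 semitones

D2 at fret 2 → E2 (MIDI 40); E1 at fret 4 → G#1 (MIDI 32).
40 − 32 = 8, so the two pitches are 8 semitones apart.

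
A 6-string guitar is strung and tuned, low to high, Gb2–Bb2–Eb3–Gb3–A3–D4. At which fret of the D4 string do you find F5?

F5 is 15 semitones above the open D4 (D–Eb–E–F–…–Eb–E–F), so it sits at fret 15.

15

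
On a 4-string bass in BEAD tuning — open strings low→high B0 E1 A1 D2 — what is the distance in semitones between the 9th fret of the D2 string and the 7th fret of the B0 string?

17 semitones

D2 at fret 9 → B2 (MIDI 47); B0 at fret 7 → F#1 (MIDI 30).
47 − 30 = 17, so the two pitches are 17 semitones apart, with B2 the higher.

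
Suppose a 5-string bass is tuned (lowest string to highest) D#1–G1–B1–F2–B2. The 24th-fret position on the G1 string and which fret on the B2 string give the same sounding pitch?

8

G1 at fret 24 is G1 + 24 semitones = G3.
The open B2 string is 16 semitones above the open G1, so the same pitch on the B2 string lies at fret 24 − 16 = 8.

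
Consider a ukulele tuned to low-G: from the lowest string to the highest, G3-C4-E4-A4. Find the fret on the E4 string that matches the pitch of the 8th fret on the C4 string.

C4 at fret 8 is C4 + 8 semitones = G♯4.
The open E4 string is 4 semitones above the open C4, so the same pitch on the E4 string lies at fret 8 − 4 = 4.

4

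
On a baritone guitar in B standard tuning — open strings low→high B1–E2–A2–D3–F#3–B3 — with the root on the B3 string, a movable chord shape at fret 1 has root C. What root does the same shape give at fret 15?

D

Moving from fret 1 to fret 15 shifts the root by 14 semitones.
C up 14 semitones is D.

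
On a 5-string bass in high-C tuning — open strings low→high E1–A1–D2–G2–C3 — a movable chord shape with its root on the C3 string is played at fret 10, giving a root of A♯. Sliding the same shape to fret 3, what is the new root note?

D♯

Moving from fret 10 to fret 3 shifts the root by -7 semitones.
A♯ down 7 semitones is D♯.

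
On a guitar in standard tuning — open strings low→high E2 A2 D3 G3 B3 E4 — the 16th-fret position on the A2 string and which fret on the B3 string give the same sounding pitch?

2

A2 at fret 16 is A2 + 16 semitones = C#4.
The open B3 string is 14 semitones above the open A2, so the same pitch on the B3 string lies at fret 16 − 14 = 2.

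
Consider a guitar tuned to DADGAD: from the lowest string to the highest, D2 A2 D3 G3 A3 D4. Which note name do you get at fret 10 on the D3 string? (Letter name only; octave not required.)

C

Each fret is one semitone, so D3 + 10 = C.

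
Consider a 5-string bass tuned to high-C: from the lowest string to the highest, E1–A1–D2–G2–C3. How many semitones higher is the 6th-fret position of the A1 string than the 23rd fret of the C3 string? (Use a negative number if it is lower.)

-32 semitones

A1 at fret 6 → D#2 (MIDI 39); C3 at fret 23 → B4 (MIDI 71).
39 − 71 = -32, so the two pitches are 32 semitones apart.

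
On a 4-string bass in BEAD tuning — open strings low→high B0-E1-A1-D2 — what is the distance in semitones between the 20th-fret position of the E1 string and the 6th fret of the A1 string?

9 semitones

E1 at fret 20 → C3 (MIDI 48); A1 at fret 6 → D♯2 (MIDI 39).
48 − 39 = 9, so the two pitches are 9 semitones apart, with C3 the higher.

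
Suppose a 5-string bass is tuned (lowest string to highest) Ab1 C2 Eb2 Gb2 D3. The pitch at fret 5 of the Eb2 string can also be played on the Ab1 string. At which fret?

Fret 5 on Eb2 is MIDI 39 + 5 = 44 (Ab2). On the Ab1 string (open MIDI 32), that pitch is 44 − 32 = fret 12.

12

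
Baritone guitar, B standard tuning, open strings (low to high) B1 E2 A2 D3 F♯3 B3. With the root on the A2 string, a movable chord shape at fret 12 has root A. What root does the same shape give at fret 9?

Moving from fret 12 to fret 9 shifts the root by -3 semitones.
A down 3 semitones is F♯.

F♯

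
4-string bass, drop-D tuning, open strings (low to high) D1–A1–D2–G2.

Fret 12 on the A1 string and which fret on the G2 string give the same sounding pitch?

2

Fret 12 on A1 is MIDI 33 + 12 = 45 (A2). On the G2 string (open MIDI 43), that pitch is 45 − 43 = fret 2.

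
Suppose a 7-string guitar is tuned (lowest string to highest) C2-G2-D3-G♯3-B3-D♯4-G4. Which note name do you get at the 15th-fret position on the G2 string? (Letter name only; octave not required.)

Each fret is one semitone, so G2 + 15 = A♯.

A♯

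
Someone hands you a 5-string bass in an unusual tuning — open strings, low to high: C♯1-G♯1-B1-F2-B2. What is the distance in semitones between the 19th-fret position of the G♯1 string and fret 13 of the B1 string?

G♯1 at fret 19 → D♯3 (MIDI 51); B1 at fret 13 → C3 (MIDI 48).
51 − 48 = 3, so the two pitches are 3 semitones apart, with D♯3 the higher.

3 semitones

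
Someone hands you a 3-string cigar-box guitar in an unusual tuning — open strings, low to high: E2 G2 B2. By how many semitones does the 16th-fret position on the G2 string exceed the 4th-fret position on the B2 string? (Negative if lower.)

8 semitones

G2 at fret 16 → B3 (MIDI 59); B2 at fret 4 → D#3 (MIDI 51).
59 − 51 = 8, so the two pitches are 8 semitones apart.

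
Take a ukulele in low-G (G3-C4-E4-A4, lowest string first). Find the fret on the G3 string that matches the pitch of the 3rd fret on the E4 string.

12

Fret 3 on E4 is MIDI 64 + 3 = 67 (G4). On the G3 string (open MIDI 55), that pitch is 67 − 55 = fret 12.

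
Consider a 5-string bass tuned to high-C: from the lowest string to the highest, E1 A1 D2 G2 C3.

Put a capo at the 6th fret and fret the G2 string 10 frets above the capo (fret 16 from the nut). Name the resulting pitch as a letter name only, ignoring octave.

B

The capo raises the open G2 by 6 semitones to C♯3; fretting 10 more gives G2 + 6 + 10 = G2 + 16 semitones, landing on B.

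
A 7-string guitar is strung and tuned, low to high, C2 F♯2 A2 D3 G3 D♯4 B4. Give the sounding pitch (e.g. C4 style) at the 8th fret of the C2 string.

G♯2

The open C2 string plus 8 semitones: C–C#–D–D#–E–F–F#–G–G#.
No B→C boundary is crossed, so the octave stays at 2.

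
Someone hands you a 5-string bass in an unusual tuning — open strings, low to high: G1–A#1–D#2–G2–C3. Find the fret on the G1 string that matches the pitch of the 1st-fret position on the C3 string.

18

C3 at fret 1 is C3 + 1 semitone = C#3.
The open G1 string is 17 semitones below the open C3, so the same pitch on the G1 string lies at fret 1 + 17 = 18.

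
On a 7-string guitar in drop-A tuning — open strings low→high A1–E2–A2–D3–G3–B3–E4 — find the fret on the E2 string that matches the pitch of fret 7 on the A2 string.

A2 at fret 7 is A2 + 7 semitones = E3.
The open E2 string is 5 semitones below the open A2, so the same pitch on the E2 string lies at fret 7 + 5 = 12.

12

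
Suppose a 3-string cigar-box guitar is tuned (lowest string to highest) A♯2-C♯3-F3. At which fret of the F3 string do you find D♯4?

10

D♯4 is 10 semitones above the open F3 (F–F#–G–G#–…–C#–D–D#), so it sits at fret 10.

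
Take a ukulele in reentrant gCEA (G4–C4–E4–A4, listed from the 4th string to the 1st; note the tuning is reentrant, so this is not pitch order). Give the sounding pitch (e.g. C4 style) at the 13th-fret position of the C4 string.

C4 is MIDI 60. Adding 13 gives 73, which is C♯5.
(Equivalently spelled D♭5.)

C♯5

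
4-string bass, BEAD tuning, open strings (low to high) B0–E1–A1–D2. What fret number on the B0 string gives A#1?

A#1 is 11 semitones above the open B0 (B–C–C#–D–…–G#–A–A#), so it sits at fret 11.

11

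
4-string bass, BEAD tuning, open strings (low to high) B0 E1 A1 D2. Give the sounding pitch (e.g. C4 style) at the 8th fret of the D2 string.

D2 is MIDI 38. Adding 8 gives 46, which is A♯2.

A♯2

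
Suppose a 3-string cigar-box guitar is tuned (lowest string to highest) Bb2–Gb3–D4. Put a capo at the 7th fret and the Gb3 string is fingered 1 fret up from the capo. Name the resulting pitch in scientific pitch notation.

The capo raises the open Gb3 by 7 semitones to Db4; fretting 1 more gives Gb3 + 7 + 1 = Gb3 + 8 semitones = D4.

D4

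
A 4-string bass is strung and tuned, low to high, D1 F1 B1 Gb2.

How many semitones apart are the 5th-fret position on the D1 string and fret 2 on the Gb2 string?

D1 at fret 5 → G1 (MIDI 31); Gb2 at fret 2 → Ab2 (MIDI 44).
31 − 44 = -13, so the two pitches are 13 semitones apart, with Ab2 the higher.

13 semitones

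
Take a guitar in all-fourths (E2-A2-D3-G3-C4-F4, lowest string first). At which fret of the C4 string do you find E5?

16

E5 is 16 semitones above the open C4 (C–C#–D–D#–…–D–D#–E), so it sits at fret 16.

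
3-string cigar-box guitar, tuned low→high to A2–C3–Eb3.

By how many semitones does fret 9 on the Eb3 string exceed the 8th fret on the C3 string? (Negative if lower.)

4 semitones

Eb3 at fret 9 → C4 (MIDI 60); C3 at fret 8 → Ab3 (MIDI 56).
60 − 56 = 4, so the two pitches are 4 semitones apart.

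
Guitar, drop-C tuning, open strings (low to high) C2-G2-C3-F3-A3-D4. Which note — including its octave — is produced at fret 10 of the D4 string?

Each fret is one semitone, so D4 + 10 = C5.

C5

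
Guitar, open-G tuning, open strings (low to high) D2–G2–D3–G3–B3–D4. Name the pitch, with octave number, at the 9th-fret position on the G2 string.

E3

G2 is MIDI 43. Adding 9 gives 52, which is E3.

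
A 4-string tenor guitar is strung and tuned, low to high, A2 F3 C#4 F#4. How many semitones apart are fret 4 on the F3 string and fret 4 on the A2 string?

F3 at fret 4 → A3 (MIDI 57); A2 at fret 4 → C#3 (MIDI 49).
57 − 49 = 8, so the two pitches are 8 semitones apart, with A3 the higher.

8 semitones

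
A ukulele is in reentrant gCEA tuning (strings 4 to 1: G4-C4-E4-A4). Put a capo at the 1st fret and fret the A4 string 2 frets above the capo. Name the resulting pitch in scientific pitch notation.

C5

The capo raises the open A4 by 1 semitone to A#4; fretting 2 more gives A4 + 1 + 2 = A4 + 3 semitones = C5.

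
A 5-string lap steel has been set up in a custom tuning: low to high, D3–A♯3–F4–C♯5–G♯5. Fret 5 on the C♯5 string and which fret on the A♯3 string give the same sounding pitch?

20

C♯5 at fret 5 is C♯5 + 5 semitones = F♯5.
The open A♯3 string is 15 semitones below the open C♯5, so the same pitch on the A♯3 string lies at fret 5 + 15 = 20.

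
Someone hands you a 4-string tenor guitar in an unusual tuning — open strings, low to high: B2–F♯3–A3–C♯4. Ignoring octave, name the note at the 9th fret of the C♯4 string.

A♯

Each fret is one semitone, so C♯4 + 9 = A♯.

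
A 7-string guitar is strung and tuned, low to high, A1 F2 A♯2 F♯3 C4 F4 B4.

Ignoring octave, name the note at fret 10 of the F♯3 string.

Each fret is one semitone, so F♯3 + 10 = E.

E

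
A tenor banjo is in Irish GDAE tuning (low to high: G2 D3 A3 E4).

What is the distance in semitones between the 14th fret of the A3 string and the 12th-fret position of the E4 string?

A3 at fret 14 → B4 (MIDI 71); E4 at fret 12 → E5 (MIDI 76).
71 − 76 = -5, so the two pitches are 5 semitones apart, with E5 the higher.

5 semitones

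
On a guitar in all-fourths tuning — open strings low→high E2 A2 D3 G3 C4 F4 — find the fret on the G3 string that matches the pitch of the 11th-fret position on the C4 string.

16

Fret 11 on C4 is MIDI 60 + 11 = 71 (B4). On the G3 string (open MIDI 55), that pitch is 71 − 55 = fret 16.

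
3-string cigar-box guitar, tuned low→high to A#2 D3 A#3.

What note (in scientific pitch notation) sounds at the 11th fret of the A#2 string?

A3

A#2 is MIDI 46. Adding 11 gives 57, which is A3.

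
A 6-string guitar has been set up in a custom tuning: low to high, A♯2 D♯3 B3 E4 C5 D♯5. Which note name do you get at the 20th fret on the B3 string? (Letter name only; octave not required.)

G

B3 is MIDI 59. Adding 20 gives 79; 79 mod 12 = 7, i.e. G.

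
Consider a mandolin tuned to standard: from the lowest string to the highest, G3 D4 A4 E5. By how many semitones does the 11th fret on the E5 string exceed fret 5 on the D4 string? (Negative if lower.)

E5 at fret 11 → D♯6 (MIDI 87); D4 at fret 5 → G4 (MIDI 67).
87 − 67 = 20, so the two pitches are 20 semitones apart.

20 semitones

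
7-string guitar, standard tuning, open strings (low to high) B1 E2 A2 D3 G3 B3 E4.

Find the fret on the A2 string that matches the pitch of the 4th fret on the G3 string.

14

Fret 4 on G3 is MIDI 55 + 4 = 59 (B3). On the A2 string (open MIDI 45), that pitch is 59 − 45 = fret 14.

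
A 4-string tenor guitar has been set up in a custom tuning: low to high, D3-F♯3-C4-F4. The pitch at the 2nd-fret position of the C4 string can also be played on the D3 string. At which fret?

12

Fret 2 on C4 is MIDI 60 + 2 = 62 (D4). On the D3 string (open MIDI 50), that pitch is 62 − 50 = fret 12.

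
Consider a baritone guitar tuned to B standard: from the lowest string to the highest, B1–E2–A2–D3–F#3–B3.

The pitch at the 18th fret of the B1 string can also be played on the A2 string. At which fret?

Fret 18 on B1 is MIDI 35 + 18 = 53 (F3). On the A2 string (open MIDI 45), that pitch is 53 − 45 = fret 8.

8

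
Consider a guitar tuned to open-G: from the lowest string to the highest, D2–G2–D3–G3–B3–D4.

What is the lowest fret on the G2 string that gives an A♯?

From G2, count semitones up the chromatic scale until reaching A♯: G–G#–A–A# — 3 steps.

3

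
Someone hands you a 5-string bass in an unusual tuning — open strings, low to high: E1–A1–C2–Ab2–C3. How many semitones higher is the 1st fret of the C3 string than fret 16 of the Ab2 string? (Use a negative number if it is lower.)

C3 at fret 1 → Db3 (MIDI 49); Ab2 at fret 16 → C4 (MIDI 60).
49 − 60 = -11, so the two pitches are 11 semitones apart.

-11 semitones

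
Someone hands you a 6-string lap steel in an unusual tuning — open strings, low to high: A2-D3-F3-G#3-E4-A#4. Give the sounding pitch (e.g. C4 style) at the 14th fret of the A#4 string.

A#4 is MIDI 70. Adding 14 gives 84, which is C6.

C6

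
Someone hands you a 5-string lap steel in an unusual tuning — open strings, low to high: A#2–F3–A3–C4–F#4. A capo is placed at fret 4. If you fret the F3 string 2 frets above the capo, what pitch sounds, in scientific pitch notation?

The capo raises the open F3 by 4 semitones to A3; fretting 2 more gives F3 + 4 + 2 = F3 + 6 semitones = B3.

B3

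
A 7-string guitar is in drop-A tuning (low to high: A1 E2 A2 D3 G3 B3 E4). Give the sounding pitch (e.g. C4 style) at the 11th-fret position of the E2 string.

D#3

The open E2 string plus 11 semitones: E–F–F#–G–…–C#–D–D#.
The walk passes from B into C once, so the octave number goes from 2 to 3.
(Equivalently spelled Eb3.)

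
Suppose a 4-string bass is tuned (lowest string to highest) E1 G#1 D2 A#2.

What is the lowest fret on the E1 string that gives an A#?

From E1, count semitones up the chromatic scale until reaching A#: E–F–F#–G–G#–A–A# — 6 steps.

6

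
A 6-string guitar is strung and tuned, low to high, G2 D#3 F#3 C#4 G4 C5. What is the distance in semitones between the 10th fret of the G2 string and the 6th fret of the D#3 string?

G2 at fret 10 → F3 (MIDI 53); D#3 at fret 6 → A3 (MIDI 57).
53 − 57 = -4, so the two pitches are 4 semitones apart, with A3 the higher.

4 semitones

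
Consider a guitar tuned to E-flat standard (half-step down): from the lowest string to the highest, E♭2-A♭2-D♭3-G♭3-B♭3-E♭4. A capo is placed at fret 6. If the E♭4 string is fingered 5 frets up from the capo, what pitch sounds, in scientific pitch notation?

The capo raises the open E♭4 by 6 semitones to A4; fretting 5 more gives E♭4 + 6 + 5 = E♭4 + 11 semitones = D5.

D5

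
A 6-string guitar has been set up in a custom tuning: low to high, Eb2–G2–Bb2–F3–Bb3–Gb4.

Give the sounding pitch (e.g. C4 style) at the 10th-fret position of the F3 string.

F3 is MIDI 53. Adding 10 gives 63, which is Eb4.
(Equivalently spelled D#4.)

Eb4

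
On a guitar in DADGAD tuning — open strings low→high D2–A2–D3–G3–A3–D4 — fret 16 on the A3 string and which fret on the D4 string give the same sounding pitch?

Fret 16 on A3 is MIDI 57 + 16 = 73 (C#5). On the D4 string (open MIDI 62), that pitch is 73 − 62 = fret 11.

11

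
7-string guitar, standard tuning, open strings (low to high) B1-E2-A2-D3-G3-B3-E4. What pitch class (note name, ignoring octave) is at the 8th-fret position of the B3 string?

G

The open B3 string plus 8 semitones: B–C–C#–D–D#–E–F–F#–G.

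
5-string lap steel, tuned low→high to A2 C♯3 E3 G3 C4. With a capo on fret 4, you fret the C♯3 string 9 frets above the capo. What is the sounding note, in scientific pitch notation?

The capo raises the open C♯3 by 4 semitones to F3; fretting 9 more gives C♯3 + 4 + 9 = C♯3 + 13 semitones = D4.

D4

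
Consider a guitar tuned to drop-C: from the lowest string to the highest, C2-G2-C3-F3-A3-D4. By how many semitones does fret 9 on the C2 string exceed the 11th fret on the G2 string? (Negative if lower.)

-9 semitones

C2 at fret 9 → A2 (MIDI 45); G2 at fret 11 → F♯3 (MIDI 54).
45 − 54 = -9, so the two pitches are 9 semitones apart.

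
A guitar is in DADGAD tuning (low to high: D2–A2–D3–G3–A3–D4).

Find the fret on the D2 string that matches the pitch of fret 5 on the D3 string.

17

D3 at fret 5 is D3 + 5 semitones = G3.
The open D2 string is 12 semitones below the open D3, so the same pitch on the D2 string lies at fret 5 + 12 = 17.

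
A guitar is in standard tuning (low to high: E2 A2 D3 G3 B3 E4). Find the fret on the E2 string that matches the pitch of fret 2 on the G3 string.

G3 at fret 2 is G3 + 2 semitones = A3.
The open E2 string is 15 semitones below the open G3, so the same pitch on the E2 string lies at fret 2 + 15 = 17.

17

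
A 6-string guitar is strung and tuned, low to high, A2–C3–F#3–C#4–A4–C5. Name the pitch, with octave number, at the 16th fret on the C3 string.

C3 is MIDI 48. Adding 16 gives 64, which is E4.

E4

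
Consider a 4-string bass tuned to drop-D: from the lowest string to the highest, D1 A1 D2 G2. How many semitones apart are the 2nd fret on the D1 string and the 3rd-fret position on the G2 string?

18 semitones

D1 at fret 2 → E1 (MIDI 28); G2 at fret 3 → A#2 (MIDI 46).
28 − 46 = -18, so the two pitches are 18 semitones apart, with A#2 the higher.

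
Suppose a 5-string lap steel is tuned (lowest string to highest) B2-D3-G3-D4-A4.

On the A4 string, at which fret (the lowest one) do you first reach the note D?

From A4, count semitones up the chromatic scale until reaching D: A–A#–B–C–C#–D — 5 steps.

5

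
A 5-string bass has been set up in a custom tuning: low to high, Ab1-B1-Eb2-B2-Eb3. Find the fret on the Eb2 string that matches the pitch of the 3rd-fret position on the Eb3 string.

Eb3 at fret 3 is Eb3 + 3 semitones = Gb3.
The open Eb2 string is 12 semitones below the open Eb3, so the same pitch on the Eb2 string lies at fret 3 + 12 = 15.

15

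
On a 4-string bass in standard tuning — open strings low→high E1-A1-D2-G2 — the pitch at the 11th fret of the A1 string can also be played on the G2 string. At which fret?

Fret 11 on A1 is MIDI 33 + 11 = 44 (G♯2). On the G2 string (open MIDI 43), that pitch is 44 − 43 = fret 1.

1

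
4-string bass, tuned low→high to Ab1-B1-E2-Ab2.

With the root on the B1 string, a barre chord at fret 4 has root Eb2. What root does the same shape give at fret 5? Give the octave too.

Moving from fret 4 to fret 5 shifts the root by 1 semitone.
Eb2 up 1 semitone is E2.

E2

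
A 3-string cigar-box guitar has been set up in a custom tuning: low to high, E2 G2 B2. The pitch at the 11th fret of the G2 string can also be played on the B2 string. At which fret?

7

Fret 11 on G2 is MIDI 43 + 11 = 54 (Gb3). On the B2 string (open MIDI 47), that pitch is 54 − 47 = fret 7.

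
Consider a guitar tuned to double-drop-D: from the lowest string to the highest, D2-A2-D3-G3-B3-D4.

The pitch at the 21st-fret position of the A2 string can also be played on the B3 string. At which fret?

7

A2 at fret 21 is A2 + 21 semitones = F#4.
The open B3 string is 14 semitones above the open A2, so the same pitch on the B3 string lies at fret 21 − 14 = 7.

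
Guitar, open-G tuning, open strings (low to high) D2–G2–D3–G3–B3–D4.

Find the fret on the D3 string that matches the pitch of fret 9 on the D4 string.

Fret 9 on D4 is MIDI 62 + 9 = 71 (B4). On the D3 string (open MIDI 50), that pitch is 71 − 50 = fret 21.

21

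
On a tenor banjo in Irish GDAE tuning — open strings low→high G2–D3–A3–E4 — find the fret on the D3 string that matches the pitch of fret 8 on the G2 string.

1

G2 at fret 8 is G2 + 8 semitones = D#3.
The open D3 string is 7 semitones above the open G2, so the same pitch on the D3 string lies at fret 8 − 7 = 1.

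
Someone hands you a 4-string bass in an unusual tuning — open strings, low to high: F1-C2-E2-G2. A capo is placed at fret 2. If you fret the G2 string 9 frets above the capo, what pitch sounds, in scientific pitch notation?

G♭3

The capo raises the open G2 by 2 semitones to A2; fretting 9 more gives G2 + 2 + 9 = G2 + 11 semitones = G♭3.
(Also written F♯.)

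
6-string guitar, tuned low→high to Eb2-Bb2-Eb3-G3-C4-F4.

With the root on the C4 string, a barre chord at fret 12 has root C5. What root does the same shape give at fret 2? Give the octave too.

Moving from fret 12 to fret 2 shifts the root by -10 semitones.
C5 down 10 semitones is D4.

D4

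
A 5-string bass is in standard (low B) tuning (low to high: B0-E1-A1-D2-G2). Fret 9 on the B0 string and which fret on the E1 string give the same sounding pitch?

B0 at fret 9 is B0 + 9 semitones = G#1.
The open E1 string is 5 semitones above the open B0, so the same pitch on the E1 string lies at fret 9 − 5 = 4.

4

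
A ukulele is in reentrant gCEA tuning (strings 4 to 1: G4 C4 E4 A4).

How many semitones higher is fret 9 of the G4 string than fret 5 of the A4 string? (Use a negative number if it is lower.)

G4 at fret 9 → E5 (MIDI 76); A4 at fret 5 → D5 (MIDI 74).
76 − 74 = 2, so the two pitches are 2 semitones apart.

2 semitones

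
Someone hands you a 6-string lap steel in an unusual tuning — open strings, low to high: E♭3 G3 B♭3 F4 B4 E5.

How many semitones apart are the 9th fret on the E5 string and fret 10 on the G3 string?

20 semitones

E5 at fret 9 → D♭6 (MIDI 85); G3 at fret 10 → F4 (MIDI 65).
85 − 65 = 20, so the two pitches are 20 semitones apart, with D♭6 the higher.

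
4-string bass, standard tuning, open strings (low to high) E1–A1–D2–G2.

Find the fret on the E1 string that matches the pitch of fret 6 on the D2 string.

16

Fret 6 on D2 is MIDI 38 + 6 = 44 (G♯2). On the E1 string (open MIDI 28), that pitch is 44 − 28 = fret 16.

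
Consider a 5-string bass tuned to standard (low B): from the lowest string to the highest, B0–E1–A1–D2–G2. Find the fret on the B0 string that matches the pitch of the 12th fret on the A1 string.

22

A1 at fret 12 is A1 + 12 semitones = A2.
The open B0 string is 10 semitones below the open A1, so the same pitch on the B0 string lies at fret 12 + 10 = 22.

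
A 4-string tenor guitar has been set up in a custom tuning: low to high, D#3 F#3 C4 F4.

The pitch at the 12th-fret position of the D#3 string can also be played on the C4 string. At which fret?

3

D#3 at fret 12 is D#3 + 12 semitones = D#4.
The open C4 string is 9 semitones above the open D#3, so the same pitch on the C4 string lies at fret 12 − 9 = 3.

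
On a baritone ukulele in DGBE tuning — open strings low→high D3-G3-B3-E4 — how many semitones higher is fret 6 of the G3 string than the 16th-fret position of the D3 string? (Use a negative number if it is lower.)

G3 at fret 6 → C♯4 (MIDI 61); D3 at fret 16 → F♯4 (MIDI 66).
61 − 66 = -5, so the two pitches are 5 semitones apart.

-5 semitones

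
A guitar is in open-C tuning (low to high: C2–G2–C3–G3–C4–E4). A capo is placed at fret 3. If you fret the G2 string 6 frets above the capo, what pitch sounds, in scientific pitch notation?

The capo raises the open G2 by 3 semitones to A#2; fretting 6 more gives G2 + 3 + 6 = G2 + 9 semitones = E3.

E3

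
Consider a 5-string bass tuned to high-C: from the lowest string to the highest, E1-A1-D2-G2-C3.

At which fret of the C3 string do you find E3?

4

E3 is 4 semitones above the open C3 (C–C#–D–D#–E), so it sits at fret 4.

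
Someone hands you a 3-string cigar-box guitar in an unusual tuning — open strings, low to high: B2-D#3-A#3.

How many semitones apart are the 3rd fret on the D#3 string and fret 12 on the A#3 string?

16 semitones

D#3 at fret 3 → F#3 (MIDI 54); A#3 at fret 12 → A#4 (MIDI 70).
54 − 70 = -16, so the two pitches are 16 semitones apart, with A#4 the higher.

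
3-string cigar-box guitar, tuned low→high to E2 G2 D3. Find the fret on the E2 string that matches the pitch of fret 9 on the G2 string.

12

G2 at fret 9 is G2 + 9 semitones = E3.
The open E2 string is 3 semitones below the open G2, so the same pitch on the E2 string lies at fret 9 + 3 = 12.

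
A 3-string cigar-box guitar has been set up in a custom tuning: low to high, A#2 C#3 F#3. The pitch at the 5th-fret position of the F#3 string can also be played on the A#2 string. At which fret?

13

F#3 at fret 5 is F#3 + 5 semitones = B3.
The open A#2 string is 8 semitones below the open F#3, so the same pitch on the A#2 string lies at fret 5 + 8 = 13.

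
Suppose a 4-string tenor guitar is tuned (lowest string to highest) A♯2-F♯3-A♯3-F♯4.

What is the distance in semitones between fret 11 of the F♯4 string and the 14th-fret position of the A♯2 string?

F♯4 at fret 11 → F5 (MIDI 77); A♯2 at fret 14 → C4 (MIDI 60).
77 − 60 = 17, so the two pitches are 17 semitones apart, with F5 the higher.

17 semitones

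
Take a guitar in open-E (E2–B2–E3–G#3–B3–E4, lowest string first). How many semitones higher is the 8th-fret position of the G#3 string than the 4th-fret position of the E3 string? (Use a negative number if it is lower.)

8 semitones

G#3 at fret 8 → E4 (MIDI 64); E3 at fret 4 → G#3 (MIDI 56).
64 − 56 = 8, so the two pitches are 8 semitones apart.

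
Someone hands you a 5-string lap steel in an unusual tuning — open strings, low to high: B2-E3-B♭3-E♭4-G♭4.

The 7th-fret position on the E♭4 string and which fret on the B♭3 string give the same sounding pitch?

12

E♭4 at fret 7 is E♭4 + 7 semitones = B♭4.
The open B♭3 string is 5 semitones below the open E♭4, so the same pitch on the B♭3 string lies at fret 7 + 5 = 12.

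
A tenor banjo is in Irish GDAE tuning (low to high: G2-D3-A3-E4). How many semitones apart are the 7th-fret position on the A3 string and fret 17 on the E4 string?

17 semitones

A3 at fret 7 → E4 (MIDI 64); E4 at fret 17 → A5 (MIDI 81).
64 − 81 = -17, so the two pitches are 17 semitones apart, with A5 the higher.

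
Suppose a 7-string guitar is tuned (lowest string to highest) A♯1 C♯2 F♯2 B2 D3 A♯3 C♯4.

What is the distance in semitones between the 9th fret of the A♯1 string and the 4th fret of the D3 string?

A♯1 at fret 9 → G2 (MIDI 43); D3 at fret 4 → F♯3 (MIDI 54).
43 − 54 = -11, so the two pitches are 11 semitones apart, with F♯3 the higher.

11 semitones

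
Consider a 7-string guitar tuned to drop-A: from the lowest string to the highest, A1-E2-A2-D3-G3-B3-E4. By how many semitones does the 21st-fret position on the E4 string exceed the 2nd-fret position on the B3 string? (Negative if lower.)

E4 at fret 21 → C♯6 (MIDI 85); B3 at fret 2 → C♯4 (MIDI 61).
85 − 61 = 24, so the two pitches are 24 semitones apart.

24 semitones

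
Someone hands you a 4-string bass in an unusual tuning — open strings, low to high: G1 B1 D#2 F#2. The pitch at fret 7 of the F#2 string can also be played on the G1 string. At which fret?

18

F#2 at fret 7 is F#2 + 7 semitones = C#3.
The open G1 string is 11 semitones below the open F#2, so the same pitch on the G1 string lies at fret 7 + 11 = 18.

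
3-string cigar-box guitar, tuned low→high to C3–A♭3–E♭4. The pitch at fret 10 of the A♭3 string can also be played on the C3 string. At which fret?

A♭3 at fret 10 is A♭3 + 10 semitones = G♭4.
The open C3 string is 8 semitones below the open A♭3, so the same pitch on the C3 string lies at fret 10 + 8 = 18.

18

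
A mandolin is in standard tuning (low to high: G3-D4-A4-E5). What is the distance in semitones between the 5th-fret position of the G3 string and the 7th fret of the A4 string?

G3 at fret 5 → C4 (MIDI 60); A4 at fret 7 → E5 (MIDI 76).
60 − 76 = -16, so the two pitches are 16 semitones apart, with E5 the higher.

16 semitones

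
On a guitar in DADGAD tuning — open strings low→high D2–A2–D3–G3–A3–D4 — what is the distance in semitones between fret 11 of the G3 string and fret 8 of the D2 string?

G3 at fret 11 → F♯4 (MIDI 66); D2 at fret 8 → A♯2 (MIDI 46).
66 − 46 = 20, so the two pitches are 20 semitones apart, with F♯4 the higher.

20 semitones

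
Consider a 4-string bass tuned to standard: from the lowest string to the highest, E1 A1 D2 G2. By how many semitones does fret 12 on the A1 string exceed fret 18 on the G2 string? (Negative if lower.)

-16 semitones

A1 at fret 12 → A2 (MIDI 45); G2 at fret 18 → C#4 (MIDI 61).
45 − 61 = -16, so the two pitches are 16 semitones apart.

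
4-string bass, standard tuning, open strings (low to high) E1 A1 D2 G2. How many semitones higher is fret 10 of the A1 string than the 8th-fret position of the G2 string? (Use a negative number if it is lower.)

-8 semitones

A1 at fret 10 → G2 (MIDI 43); G2 at fret 8 → D#3 (MIDI 51).
43 − 51 = -8, so the two pitches are 8 semitones apart.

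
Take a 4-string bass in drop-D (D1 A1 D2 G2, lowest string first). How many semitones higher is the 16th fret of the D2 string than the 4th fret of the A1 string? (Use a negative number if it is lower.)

D2 at fret 16 → F♯3 (MIDI 54); A1 at fret 4 → C♯2 (MIDI 37).
54 − 37 = 17, so the two pitches are 17 semitones apart.

17 semitones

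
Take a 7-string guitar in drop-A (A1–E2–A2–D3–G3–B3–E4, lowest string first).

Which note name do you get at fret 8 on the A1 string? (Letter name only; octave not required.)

F

Each fret is one semitone, so A1 + 8 = F.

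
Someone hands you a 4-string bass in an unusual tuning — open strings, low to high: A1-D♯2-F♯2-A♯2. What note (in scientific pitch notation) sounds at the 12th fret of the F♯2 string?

F♯2 is MIDI 42. Adding 12 gives 54, which is F♯3.
(Equivalently spelled G♭3.)

F♯3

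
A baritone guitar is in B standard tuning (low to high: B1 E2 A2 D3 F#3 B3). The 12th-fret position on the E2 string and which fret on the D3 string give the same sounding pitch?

2

E2 at fret 12 is E2 + 12 semitones = E3.
The open D3 string is 10 semitones above the open E2, so the same pitch on the D3 string lies at fret 12 − 10 = 2.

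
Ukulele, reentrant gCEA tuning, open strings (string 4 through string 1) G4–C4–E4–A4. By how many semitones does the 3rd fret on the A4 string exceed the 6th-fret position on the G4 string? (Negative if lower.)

A4 at fret 3 → C5 (MIDI 72); G4 at fret 6 → C#5 (MIDI 73).
72 − 73 = -1, so the two pitches are 1 semitone apart.

-1 semitone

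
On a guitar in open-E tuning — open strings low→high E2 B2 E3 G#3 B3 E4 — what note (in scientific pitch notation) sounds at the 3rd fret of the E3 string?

E3 is MIDI 52. Adding 3 gives 55, which is G3.

G3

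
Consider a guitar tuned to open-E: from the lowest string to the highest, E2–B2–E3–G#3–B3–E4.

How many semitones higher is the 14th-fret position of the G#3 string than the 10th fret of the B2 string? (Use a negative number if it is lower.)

G#3 at fret 14 → A#4 (MIDI 70); B2 at fret 10 → A3 (MIDI 57).
70 − 57 = 13, so the two pitches are 13 semitones apart.

13 semitones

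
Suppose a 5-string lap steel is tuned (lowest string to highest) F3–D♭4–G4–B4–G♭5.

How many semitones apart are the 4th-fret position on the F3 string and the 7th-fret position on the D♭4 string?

F3 at fret 4 → A3 (MIDI 57); D♭4 at fret 7 → A♭4 (MIDI 68).
57 − 68 = -11, so the two pitches are 11 semitones apart, with A♭4 the higher.

11 semitones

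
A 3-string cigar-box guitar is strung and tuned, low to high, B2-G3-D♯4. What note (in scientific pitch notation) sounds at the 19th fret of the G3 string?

D5

The open G3 string plus 19 semitones: G–G#–A–A#–…–C–C#–D.
The walk passes from B into C 2 times, so the octave number goes from 3 to 5.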